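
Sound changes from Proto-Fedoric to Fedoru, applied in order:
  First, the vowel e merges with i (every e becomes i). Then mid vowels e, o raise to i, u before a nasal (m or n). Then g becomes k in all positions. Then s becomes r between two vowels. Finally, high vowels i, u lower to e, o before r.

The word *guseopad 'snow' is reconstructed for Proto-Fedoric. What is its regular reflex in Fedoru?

koriopad

Fedoru: start from *guseopad.
  rule 1 (vowel merger): guseopad → gusiopad
  rule 2: no change — gusiopad
  rule 3 (unconditioned shift): gusiopad → kusiopad
  rule 4 (rhotacism): kusiopad → kuriopad
  rule 5 (pre-rhotic lowering): kuriopad → koriopad
  ⇒ Fedoru koriopad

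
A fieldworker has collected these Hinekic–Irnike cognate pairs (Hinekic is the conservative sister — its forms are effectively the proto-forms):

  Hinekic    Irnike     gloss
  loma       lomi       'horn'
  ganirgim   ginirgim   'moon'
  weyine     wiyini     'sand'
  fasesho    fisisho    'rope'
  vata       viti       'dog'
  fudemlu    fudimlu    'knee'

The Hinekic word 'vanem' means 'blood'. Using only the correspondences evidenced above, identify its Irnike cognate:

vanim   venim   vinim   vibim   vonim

vinim

ganirgim ~ ginirgim — Hinekic a corresponds to Irnike i after a consonant, before a nasal.
fudemlu ~ fudimlu — Hinekic e corresponds to Irnike i after a consonant, before a nasal.
Applying these to Hinekic 'vanem':
  vanem → vinem   (a→i after a consonant, before a nasal)
  vinem → vinim   (e→i after a consonant, before a nasal)
So the Irnike cognate is 'vinim'.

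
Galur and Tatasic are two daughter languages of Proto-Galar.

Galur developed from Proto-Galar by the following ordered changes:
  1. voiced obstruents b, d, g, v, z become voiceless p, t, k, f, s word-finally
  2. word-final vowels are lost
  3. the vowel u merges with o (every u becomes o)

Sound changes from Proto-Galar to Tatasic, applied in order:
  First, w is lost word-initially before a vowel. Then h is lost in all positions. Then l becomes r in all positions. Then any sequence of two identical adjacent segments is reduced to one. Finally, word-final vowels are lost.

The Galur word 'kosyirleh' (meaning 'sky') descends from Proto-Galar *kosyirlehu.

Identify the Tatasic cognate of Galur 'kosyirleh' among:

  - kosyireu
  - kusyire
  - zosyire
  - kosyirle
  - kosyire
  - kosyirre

kosyire

Tatasic: *kosyirlehu
  kosyirlehu (rule 1 does not apply)
  kosyirlehu → kosyirleu   [h-loss]
  kosyirleu → kosyirreu   [unconditioned shift]
  kosyirreu → kosyireu   [degemination]
  kosyireu → kosyire   [apocope]
  giving Tatasic kosyire.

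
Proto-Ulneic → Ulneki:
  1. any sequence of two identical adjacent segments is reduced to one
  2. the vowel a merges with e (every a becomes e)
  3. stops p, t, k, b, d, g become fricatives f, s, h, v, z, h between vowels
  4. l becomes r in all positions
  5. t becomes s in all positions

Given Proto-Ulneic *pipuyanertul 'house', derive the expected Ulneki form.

Ulneki: start from *pipuyanertul.
  rule 1: no change — pipuyanertul
  rule 2 (vowel merger): pipuyanertul → pipuyenertul
  rule 3 (intervocalic lenition): pipuyenertul → pifuyenertul
  rule 4 (unconditioned shift): pifuyenertul → pifuyenertur
  rule 5 (unconditioned shift): pifuyenertur → pifuyenersur
  ⇒ Ulneki pifuyenersur

pifuyenersur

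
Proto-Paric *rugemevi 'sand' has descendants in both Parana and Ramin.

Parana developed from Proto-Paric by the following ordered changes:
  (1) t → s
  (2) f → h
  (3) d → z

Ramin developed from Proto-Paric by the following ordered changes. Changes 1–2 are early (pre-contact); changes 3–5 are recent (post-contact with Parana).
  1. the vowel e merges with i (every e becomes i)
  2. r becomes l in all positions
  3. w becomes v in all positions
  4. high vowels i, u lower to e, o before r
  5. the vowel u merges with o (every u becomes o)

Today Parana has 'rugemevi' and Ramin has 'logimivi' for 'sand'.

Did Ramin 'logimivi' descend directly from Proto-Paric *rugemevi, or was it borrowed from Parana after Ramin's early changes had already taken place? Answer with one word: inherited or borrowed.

inherited

If inherited, *rugemevi would pass through all of Ramin's changes:
Ramin: start from *rugemevi.
  rule 1 (vowel merger): rugemevi → rugimivi
  rule 2 (unconditioned shift): rugimivi → lugimivi
  rule 3: no change — lugimivi
  rule 4: no change — lugimivi
  rule 5 (vowel merger): lugimivi → logimivi
  ⇒ Ramin logimivi
If borrowed from Parana 'rugemevi' after the early changes, it would undergo only the recent ones:
  rule 3 (unconditioned shift): no change (rugemevi)
  rule 4 (pre-rhotic lowering): no change (rugemevi)
  rule 5 (vowel merger): rugemevi → rogemevi
  ⇒ as a loan: rogemevi
Ramin 'logimivi' matches the inherited outcome exactly, so it is an inherited cognate, not a loan.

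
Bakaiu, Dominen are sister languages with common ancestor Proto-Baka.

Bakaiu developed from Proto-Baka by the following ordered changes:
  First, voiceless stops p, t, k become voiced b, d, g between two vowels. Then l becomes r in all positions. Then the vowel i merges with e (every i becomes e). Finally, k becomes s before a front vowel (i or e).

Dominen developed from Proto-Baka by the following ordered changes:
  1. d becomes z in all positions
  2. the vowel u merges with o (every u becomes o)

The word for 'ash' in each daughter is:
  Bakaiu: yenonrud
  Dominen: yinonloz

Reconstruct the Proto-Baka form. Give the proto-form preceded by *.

Position 6: Bakaiu has r, Dominen has l. Dominen preserves l here (none of its changes turn any other segment into l), so the proto-segment is *l.
Position 7: Bakaiu has u, Dominen has o. Bakaiu preserves u here (none of its changes turn any other segment into u), so the proto-segment is *u.
Position 2: Bakaiu has e, Dominen has i. Dominen preserves i here (none of its changes turn any other segment into i), so the proto-segment is *i.
This points to *yinonlud. Verify forward in each daughter:
Bakaiu: *yinonlud
  yinonlud (rule 1 does not apply)
  yinonlud → yinonrud   [unconditioned shift]
  yinonrud → yenonrud   [vowel merger]
  yenonrud (rule 4 does not apply)
  giving Bakaiu yenonrud.
Dominen: *yinonlud > yinonluz > yinonloz  (by unconditioned shift, vowel merger)
Only *yinonlud yields all of Bakaiu yenonrud, Dominen yinonloz.

*yinonlud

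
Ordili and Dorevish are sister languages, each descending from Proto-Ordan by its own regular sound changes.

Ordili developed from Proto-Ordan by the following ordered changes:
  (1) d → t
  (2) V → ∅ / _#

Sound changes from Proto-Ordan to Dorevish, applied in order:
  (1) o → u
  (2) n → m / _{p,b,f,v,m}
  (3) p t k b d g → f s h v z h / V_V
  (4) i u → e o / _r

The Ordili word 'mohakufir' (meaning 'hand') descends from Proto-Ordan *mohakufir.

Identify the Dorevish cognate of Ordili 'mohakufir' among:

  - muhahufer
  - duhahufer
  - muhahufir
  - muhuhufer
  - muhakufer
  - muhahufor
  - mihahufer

muhahufer

Dorevish: *mohakufir > muhakufir > muhahufir > muhahufer  (by vowel merger, intervocalic lenition, pre-rhotic lowering)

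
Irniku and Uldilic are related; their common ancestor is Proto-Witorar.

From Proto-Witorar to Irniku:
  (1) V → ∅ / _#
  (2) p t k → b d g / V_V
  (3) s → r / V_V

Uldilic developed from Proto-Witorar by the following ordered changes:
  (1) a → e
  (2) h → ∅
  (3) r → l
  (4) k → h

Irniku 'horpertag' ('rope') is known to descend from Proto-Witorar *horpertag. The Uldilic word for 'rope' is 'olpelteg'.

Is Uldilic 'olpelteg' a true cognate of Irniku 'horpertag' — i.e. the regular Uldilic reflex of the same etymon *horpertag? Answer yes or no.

yes

Derive the expected Uldilic reflex of *horpertag:
Uldilic: *horpertag > horperteg > orperteg > olpelteg  (by vowel merger, h-loss, unconditioned shift)
Uldilic 'olpelteg' matches the regular reflex exactly, so the pair is cognate.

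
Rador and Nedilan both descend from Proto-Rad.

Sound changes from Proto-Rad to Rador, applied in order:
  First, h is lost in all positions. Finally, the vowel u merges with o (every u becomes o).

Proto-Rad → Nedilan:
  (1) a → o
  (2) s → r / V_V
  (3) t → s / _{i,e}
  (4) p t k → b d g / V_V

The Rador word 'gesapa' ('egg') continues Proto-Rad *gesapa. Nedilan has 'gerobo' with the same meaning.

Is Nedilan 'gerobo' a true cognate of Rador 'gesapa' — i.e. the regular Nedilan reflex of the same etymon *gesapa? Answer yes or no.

Derive the expected Nedilan reflex of *gesapa:
Nedilan: *gesapa > gesopo > geropo > gerobo  (by vowel merger, rhotacism, intervocalic voicing)
Nedilan 'gerobo' matches the regular reflex exactly, so the pair is cognate.

yes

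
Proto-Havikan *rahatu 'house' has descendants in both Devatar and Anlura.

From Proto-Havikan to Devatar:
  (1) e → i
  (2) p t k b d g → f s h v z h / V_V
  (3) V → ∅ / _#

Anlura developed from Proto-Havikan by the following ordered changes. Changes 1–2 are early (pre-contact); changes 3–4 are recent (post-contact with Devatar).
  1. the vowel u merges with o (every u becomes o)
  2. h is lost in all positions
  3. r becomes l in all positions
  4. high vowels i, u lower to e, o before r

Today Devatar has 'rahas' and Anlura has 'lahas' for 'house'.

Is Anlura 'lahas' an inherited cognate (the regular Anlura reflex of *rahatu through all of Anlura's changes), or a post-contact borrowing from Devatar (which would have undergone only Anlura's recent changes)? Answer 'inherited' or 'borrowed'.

borrowed

If inherited, *rahatu would pass through all of Anlura's changes:
Anlura: *rahatu > rahato > raato > laato  (by vowel merger, h-loss, unconditioned shift)
If borrowed from Devatar 'rahas' after the early changes, it would undergo only the recent ones:
  rule 3 (unconditioned shift): rahas → lahas
  rule 4 (pre-rhotic lowering): no change (lahas)
  ⇒ as a loan: lahas
Anlura 'lahas' matches the loan outcome 'lahas', not the inherited 'laato' — it skipped the early Anlura changes, so it was borrowed from Devatar.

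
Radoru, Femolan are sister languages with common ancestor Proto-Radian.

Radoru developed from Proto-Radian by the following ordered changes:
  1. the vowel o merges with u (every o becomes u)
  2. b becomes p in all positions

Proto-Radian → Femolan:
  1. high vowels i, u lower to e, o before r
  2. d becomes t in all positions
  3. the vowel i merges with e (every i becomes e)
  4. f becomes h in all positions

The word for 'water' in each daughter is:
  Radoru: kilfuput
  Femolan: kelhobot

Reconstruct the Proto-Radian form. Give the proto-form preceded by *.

*kilfobot

Position 6: Radoru has p, Femolan has b. Femolan preserves b here (none of its changes turn any other segment into b), so the proto-segment is *b.
Position 7: Radoru has u, Femolan has o. Taking the neighbouring segments as reconstructed: Radoru u could go back to *o or *u; Femolan o can only go back to *o — the one source consistent with every daughter is *o.
Continuing position by position gives *kilfobot; check it forward:
Radoru: start from *kilfobot.
  rule 1 (vowel merger): kilfobot → kilfubut
  rule 2 (unconditioned shift): kilfubut → kilfuput
  ⇒ Radoru kilfuput
Femolan: *kilfobot > kelfobot > kelhobot  (by vowel merger, unconditioned shift)
*kilfobot is the unique common source.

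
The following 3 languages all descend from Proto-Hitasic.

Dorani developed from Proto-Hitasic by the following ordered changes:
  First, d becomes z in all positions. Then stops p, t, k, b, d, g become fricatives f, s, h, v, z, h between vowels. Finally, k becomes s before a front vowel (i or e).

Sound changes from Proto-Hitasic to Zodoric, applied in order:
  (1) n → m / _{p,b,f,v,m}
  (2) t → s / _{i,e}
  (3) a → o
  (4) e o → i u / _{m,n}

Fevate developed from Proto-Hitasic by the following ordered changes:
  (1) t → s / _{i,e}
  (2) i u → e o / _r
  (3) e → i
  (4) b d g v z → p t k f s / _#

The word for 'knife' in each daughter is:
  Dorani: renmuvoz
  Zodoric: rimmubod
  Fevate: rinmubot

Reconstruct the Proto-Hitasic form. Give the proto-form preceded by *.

*renmubod

Position 3: Dorani has n, Zodoric has m, Fevate has n. Dorani preserves n here (none of its changes turn any other segment into n), so the proto-segment is *n.
Position 6: Dorani has v, Zodoric has b, Fevate has b. Zodoric preserves b here (none of its changes turn any other segment into b), so the proto-segment is *b.
Continuing position by position gives *renmubod; check it forward:
Dorani: *renmubod
  renmubod → renmuboz   [unconditioned shift]
  renmuboz → renmuvoz   [intervocalic lenition]
  renmuvoz (rule 3 does not apply)
  giving Dorani renmuvoz.
Zodoric: *renmubod
  renmubod → remmubod   [nasal place assimilation]
  remmubod (rule 2 does not apply)
  remmubod (rule 3 does not apply)
  remmubod → rimmubod   [pre-nasal raising]
  giving Zodoric rimmubod.
Fevate: *renmubod
  renmubod (rule 1 does not apply)
  renmubod (rule 2 does not apply)
  renmubod → rinmubod   [vowel merger]
  rinmubod → rinmubot   [final devoicing]
  giving Fevate rinmubot.
No other proto-form is consistent with every reflex, so the reconstruction is *renmubod.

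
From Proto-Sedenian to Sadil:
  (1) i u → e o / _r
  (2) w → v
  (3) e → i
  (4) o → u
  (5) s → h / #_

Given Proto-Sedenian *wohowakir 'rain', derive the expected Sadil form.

Sadil: *wohowakir
  wohowakir → wohowaker   [pre-rhotic lowering]
  wohowaker → vohovaker   [unconditioned shift]
  vohovaker → vohovakir   [vowel merger]
  vohovakir → vuhuvakir   [vowel merger]
  vuhuvakir (rule 5 does not apply)
  giving Sadil vuhuvakir.

vuhuvakir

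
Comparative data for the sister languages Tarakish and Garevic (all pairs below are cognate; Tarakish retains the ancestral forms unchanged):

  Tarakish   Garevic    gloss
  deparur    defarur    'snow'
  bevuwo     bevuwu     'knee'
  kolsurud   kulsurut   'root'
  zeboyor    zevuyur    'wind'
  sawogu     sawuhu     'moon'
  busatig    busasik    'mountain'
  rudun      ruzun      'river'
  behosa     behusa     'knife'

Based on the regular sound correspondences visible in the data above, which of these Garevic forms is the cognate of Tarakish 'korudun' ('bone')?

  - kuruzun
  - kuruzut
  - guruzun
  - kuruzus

zeboyor ~ zevuyur — Tarakish o corresponds to Garevic u after a consonant, before r.
rudun ~ ruzun — Tarakish d corresponds to Garevic z between vowels (before a back vowel).
Applying these to Tarakish 'korudun':
  korudun → kurudun   (o→u after a consonant, before r)
  kurudun → kuruzun   (d→z between vowels (before a back vowel))
So the Garevic cognate is 'kuruzun'.

kuruzun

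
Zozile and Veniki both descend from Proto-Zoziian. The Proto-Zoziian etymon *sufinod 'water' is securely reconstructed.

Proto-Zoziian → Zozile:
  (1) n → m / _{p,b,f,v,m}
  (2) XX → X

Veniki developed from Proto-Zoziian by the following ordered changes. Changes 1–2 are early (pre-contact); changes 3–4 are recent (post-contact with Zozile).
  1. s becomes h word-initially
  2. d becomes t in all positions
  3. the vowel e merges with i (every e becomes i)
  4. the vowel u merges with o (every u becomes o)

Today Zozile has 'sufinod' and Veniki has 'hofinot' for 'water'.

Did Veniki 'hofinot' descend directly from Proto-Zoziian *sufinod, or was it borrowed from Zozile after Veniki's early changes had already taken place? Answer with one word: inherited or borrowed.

inherited

If inherited, *sufinod would pass through all of Veniki's changes:
Veniki: *sufinod
  sufinod → hufinod   [debuccalisation]
  hufinod → hufinot   [unconditioned shift]
  hufinot (rule 3 does not apply)
  hufinot → hofinot   [vowel merger]
  giving Veniki hofinot.
If borrowed from Zozile 'sufinod' after the early changes, it would undergo only the recent ones:
  rule 3 (vowel merger): no change (sufinod)
  rule 4 (vowel merger): sufinod → sofinod
  ⇒ as a loan: sofinod
Veniki 'hofinot' matches the inherited outcome exactly, so it is an inherited cognate, not a loan.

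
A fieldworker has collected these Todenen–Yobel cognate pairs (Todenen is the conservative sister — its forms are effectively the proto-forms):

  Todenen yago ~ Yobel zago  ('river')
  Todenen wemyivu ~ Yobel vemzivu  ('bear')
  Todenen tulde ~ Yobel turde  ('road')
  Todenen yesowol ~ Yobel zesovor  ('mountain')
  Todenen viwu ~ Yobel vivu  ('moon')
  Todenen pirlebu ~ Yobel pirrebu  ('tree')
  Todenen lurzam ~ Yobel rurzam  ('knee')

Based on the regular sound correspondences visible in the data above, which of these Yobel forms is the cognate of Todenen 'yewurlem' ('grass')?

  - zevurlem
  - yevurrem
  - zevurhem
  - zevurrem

zevurrem

yesowol ~ zesovor — Todenen y corresponds to Yobel z word-initially before a front vowel.
viwu ~ vivu — Todenen w corresponds to Yobel v between vowels (before a back vowel).
pirlebu ~ pirrebu — Todenen l corresponds to Yobel r after a consonant, before a front vowel.
Applying these to Todenen 'yewurlem':
  yewurlem → zewurlem   (y→z word-initially before a front vowel)
  zewurlem → zevurlem   (w→v between vowels (before a back vowel))
  zevurlem → zevurrem   (l→r after a consonant, before a front vowel)
So the Yobel cognate is 'zevurrem'.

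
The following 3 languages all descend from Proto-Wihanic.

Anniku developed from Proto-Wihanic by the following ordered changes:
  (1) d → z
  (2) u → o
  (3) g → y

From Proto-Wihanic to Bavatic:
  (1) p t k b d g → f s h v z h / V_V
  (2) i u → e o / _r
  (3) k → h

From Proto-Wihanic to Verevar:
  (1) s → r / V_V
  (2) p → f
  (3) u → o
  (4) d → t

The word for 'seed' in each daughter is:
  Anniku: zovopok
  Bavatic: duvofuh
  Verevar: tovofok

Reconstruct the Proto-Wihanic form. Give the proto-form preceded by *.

Position 5: Anniku has p, Bavatic has f, Verevar has f. Anniku preserves p here (none of its changes turn any other segment into p), so the proto-segment is *p.
Position 2: Anniku has o, Bavatic has u, Verevar has o. Bavatic preserves u here (none of its changes turn any other segment into u), so the proto-segment is *u.
Position 1: Anniku has z, Bavatic has d, Verevar has t. Bavatic preserves d here (none of its changes turn any other segment into d), so the proto-segment is *d.
Continuing position by position gives *duvopuk; check it forward:
Anniku: start from *duvopuk.
  rule 1 (unconditioned shift): duvopuk → zuvopuk
  rule 2 (vowel merger): zuvopuk → zovopok
  rule 3: no change — zovopok
  ⇒ Anniku zovopok
Bavatic: *duvopuk > duvofuk > duvofuh  (by intervocalic lenition, unconditioned shift)
Verevar: *duvopuk
  duvopuk (rule 1 does not apply)
  duvopuk → duvofuk   [unconditioned shift]
  duvofuk → dovofok   [vowel merger]
  dovofok → tovofok   [unconditioned shift]
  giving Verevar tovofok.
No other proto-form is consistent with every reflex, so the reconstruction is *duvopuk.

*duvopuk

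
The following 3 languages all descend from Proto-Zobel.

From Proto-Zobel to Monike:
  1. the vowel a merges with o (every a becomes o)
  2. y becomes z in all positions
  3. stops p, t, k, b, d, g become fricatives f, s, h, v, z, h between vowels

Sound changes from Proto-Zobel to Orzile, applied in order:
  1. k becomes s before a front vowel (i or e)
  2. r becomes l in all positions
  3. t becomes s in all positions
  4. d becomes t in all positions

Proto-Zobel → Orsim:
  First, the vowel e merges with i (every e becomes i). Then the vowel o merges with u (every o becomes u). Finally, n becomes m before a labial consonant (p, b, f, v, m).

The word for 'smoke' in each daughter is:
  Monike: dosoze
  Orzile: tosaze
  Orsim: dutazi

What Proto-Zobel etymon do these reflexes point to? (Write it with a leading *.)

*dotaze

Position 6: Monike has e, Orzile has e, Orsim has i. Monike preserves e here (none of its changes turn any other segment into e), so the proto-segment is *e.
Position 4: Monike has o, Orzile has a, Orsim has a. Orzile preserves a here (none of its changes turn any other segment into a), so the proto-segment is *a.
Position 1: Monike has d, Orzile has t, Orsim has d. Monike preserves d here (none of its changes turn any other segment into d), so the proto-segment is *d.
Verify the candidate proto-form against each daughter:
Monike: start from *dotaze.
  rule 1 (vowel merger): dotaze → dotoze
  rule 2: no change — dotoze
  rule 3 (intervocalic lenition): dotoze → dosoze
  ⇒ Monike dosoze
Orzile: *dotaze > dosaze > tosaze  (by unconditioned shift, unconditioned shift)
Orsim: *dotaze
  dotaze → dotazi   [vowel merger]
  dotazi → dutazi   [vowel merger]
  dutazi (rule 3 does not apply)
  giving Orsim dutazi.
Only *dotaze yields all of Monike dosoze, Orzile tosaze, Orsim dutazi.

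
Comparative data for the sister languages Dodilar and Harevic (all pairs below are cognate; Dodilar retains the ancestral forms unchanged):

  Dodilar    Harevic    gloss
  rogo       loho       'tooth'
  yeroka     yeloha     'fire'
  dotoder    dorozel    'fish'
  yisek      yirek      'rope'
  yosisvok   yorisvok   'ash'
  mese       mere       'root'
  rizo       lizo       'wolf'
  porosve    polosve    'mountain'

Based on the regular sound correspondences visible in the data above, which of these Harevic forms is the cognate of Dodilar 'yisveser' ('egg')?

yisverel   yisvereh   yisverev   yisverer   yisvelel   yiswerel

yisverel

yisek ~ yirek, mese ~ mere — Dodilar s corresponds to Harevic r between vowels (before a front vowel).
dotoder ~ dorozel — Dodilar r corresponds to Harevic l word-finally.
Applying these to Dodilar 'yisveser':
  yisveser → yisverer   (s→r between vowels (before a front vowel))
  yisverer → yisverel   (r→l word-finally)
So the Harevic cognate is 'yisverel'.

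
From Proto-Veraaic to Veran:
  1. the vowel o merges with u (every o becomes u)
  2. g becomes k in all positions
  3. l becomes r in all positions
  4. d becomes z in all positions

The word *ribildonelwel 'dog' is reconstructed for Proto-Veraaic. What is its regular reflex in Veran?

Veran: *ribildonelwel
  ribildonelwel → ribildunelwel   [vowel merger]
  ribildunelwel (rule 2 does not apply)
  ribildunelwel → ribirdunerwer   [unconditioned shift]
  ribirdunerwer → ribirzunerwer   [unconditioned shift]
  giving Veran ribirzunerwer.

ribirzunerwer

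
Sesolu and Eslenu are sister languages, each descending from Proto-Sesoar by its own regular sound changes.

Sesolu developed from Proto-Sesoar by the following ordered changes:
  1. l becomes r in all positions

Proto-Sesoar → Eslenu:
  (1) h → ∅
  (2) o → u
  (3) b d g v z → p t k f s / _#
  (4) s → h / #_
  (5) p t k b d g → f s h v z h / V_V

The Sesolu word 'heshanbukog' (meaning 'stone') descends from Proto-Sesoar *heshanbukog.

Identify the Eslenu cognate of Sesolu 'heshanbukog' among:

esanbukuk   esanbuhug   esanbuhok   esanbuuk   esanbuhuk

esanbuhuk

Eslenu: *heshanbukog > esanbukog > esanbukug > esanbukuk > esanbuhuk  (by h-loss, vowel merger, final devoicing, intervocalic lenition)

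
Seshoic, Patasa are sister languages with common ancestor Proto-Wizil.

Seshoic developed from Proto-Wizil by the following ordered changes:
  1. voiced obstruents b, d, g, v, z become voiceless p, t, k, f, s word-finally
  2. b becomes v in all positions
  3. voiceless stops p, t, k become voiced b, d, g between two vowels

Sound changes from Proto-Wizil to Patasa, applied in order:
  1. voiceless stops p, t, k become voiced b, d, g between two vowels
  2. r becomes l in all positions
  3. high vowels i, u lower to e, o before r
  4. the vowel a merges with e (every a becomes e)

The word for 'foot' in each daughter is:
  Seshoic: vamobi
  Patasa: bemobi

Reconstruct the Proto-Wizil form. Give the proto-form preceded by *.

Position 1: Seshoic has v, Patasa has b. Taking the neighbouring segments as reconstructed: Seshoic v could go back to *b or *v; Patasa b can only go back to *b — the one source consistent with every daughter is *b.
Position 5: Seshoic has b, Patasa has b. Taking the neighbouring segments as reconstructed: Seshoic b can only go back to *p; Patasa b could go back to *p or *b — the one source consistent with every daughter is *p.
Position 2: Seshoic has a, Patasa has e. Seshoic preserves a here (none of its changes turn any other segment into a), so the proto-segment is *a.
Continuing position by position gives *bamopi; check it forward:
Seshoic: start from *bamopi.
  rule 1: no change — bamopi
  rule 2 (unconditioned shift): bamopi → vamopi
  rule 3 (intervocalic voicing): vamopi → vamobi
  ⇒ Seshoic vamobi
Patasa: start from *bamopi.
  rule 1 (intervocalic voicing): bamopi → bamobi
  rule 2: no change — bamobi
  rule 3: no change — bamobi
  rule 4 (vowel merger): bamobi → bemobi
  ⇒ Patasa bemobi
*bamopi is the unique common source.

*bamopi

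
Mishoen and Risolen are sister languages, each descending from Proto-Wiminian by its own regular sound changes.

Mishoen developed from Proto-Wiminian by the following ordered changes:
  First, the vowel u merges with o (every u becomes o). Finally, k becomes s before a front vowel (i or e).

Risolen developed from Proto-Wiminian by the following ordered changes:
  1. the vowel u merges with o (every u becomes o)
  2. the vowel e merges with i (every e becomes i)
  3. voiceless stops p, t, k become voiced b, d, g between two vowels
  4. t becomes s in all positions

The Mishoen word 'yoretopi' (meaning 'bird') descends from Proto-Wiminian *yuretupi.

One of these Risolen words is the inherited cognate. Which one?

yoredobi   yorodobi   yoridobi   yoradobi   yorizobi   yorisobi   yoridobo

yoridobi

Risolen: *yuretupi > yoretopi > yoritopi > yoridobi  (by vowel merger, vowel merger, intervocalic voicing)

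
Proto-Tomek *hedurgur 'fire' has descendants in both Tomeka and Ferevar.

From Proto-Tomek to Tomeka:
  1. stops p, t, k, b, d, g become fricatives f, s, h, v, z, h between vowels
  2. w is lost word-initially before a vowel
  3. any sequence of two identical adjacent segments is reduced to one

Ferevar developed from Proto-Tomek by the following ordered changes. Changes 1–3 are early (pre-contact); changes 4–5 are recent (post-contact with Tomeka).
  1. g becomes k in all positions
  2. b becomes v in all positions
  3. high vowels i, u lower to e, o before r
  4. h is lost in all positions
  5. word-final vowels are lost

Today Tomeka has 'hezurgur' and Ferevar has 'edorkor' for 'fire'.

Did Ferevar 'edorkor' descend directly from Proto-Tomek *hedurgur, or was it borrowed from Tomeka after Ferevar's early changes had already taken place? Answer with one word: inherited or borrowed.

inherited

If inherited, *hedurgur would pass through all of Ferevar's changes:
Ferevar: start from *hedurgur.
  rule 1 (unconditioned shift): hedurgur → hedurkur
  rule 2: no change — hedurkur
  rule 3 (pre-rhotic lowering): hedurkur → hedorkor
  rule 4 (h-loss): hedorkor → edorkor
  rule 5: no change — edorkor
  ⇒ Ferevar edorkor
If borrowed from Tomeka 'hezurgur' after the early changes, it would undergo only the recent ones:
  rule 4 (h-loss): hezurgur → ezurgur
  rule 5 (apocope): no change (ezurgur)
  ⇒ as a loan: ezurgur
Ferevar 'edorkor' matches the inherited outcome exactly, so it is an inherited cognate, not a loan.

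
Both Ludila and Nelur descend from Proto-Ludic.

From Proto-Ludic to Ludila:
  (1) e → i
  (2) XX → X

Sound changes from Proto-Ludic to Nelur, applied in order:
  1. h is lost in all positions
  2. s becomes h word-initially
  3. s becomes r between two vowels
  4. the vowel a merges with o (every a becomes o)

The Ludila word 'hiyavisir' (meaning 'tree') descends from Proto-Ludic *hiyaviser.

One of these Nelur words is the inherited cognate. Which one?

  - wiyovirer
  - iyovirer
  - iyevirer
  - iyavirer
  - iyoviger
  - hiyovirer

iyovirer

Nelur: start from *hiyaviser.
  rule 1 (h-loss): hiyaviser → iyaviser
  rule 2: no change — iyaviser
  rule 3 (rhotacism): iyaviser → iyavirer
  rule 4 (vowel merger): iyavirer → iyovirer
  ⇒ Nelur iyovirer
Only 'iyovirer' matches the regular Nelur development of *hiyaviser.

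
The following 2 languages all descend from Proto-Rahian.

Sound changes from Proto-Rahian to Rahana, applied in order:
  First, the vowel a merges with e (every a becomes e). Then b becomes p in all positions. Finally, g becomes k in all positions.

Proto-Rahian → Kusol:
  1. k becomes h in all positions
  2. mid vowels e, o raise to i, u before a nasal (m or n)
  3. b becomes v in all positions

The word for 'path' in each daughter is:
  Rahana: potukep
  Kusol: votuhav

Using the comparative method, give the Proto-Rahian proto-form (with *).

Position 7: Rahana has p, Kusol has v. Taking the neighbouring segments as reconstructed: Rahana p could go back to *p or *b; Kusol v could go back to *b or *v — the one source consistent with every daughter is *b.
Position 6: Rahana has e, Kusol has a. Kusol preserves a here (none of its changes turn any other segment into a), so the proto-segment is *a.
Continuing position by position gives *botukab; check it forward:
Rahana: start from *botukab.
  rule 1 (vowel merger): botukab → botukeb
  rule 2 (unconditioned shift): botukeb → potukep
  rule 3: no change — potukep
  ⇒ Rahana potukep
Kusol: start from *botukab.
  rule 1 (unconditioned shift): botukab → botuhab
  rule 2: no change — botuhab
  rule 3 (unconditioned shift): botuhab → votuhav
  ⇒ Kusol votuhav
Only *botukab yields all of Rahana potukep, Kusol votuhav.

*botukab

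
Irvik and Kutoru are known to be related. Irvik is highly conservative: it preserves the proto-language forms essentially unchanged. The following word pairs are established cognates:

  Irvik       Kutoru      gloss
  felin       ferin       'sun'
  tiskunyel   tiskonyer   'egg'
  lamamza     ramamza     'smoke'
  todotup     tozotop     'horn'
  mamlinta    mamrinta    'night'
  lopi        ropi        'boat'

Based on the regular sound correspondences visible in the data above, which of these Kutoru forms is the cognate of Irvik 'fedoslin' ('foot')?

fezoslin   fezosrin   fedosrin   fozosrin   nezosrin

fezosrin

todotup ~ tozotop — Irvik d corresponds to Kutoru z between vowels (before a back vowel).
mamlinta ~ mamrinta — Irvik l corresponds to Kutoru r after a consonant, before a front vowel.
Applying these to Irvik 'fedoslin':
  fedoslin → fezoslin   (d→z between vowels (before a back vowel))
  fezoslin → fezosrin   (l→r after a consonant, before a front vowel)
So the Kutoru cognate is 'fezosrin'.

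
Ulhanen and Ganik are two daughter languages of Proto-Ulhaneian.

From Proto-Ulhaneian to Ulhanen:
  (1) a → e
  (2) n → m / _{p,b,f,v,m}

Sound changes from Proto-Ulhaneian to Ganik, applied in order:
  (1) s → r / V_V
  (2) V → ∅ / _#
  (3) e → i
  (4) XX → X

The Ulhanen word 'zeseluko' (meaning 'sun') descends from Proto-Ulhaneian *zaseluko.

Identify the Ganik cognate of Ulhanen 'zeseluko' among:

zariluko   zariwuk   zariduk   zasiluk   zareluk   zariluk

zariluk

Ganik: *zaseluko
  zaseluko → zareluko   [rhotacism]
  zareluko → zareluk   [apocope]
  zareluk → zariluk   [vowel merger]
  zariluk (rule 4 does not apply)
  giving Ganik zariluk.
The other candidates each miss or misapply at least one Ganik change.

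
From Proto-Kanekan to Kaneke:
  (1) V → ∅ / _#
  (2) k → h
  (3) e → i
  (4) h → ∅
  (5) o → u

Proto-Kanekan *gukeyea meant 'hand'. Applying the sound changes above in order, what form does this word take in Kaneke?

Kaneke: *gukeyea
  gukeyea → gukeye   [apocope]
  gukeye → guheye   [unconditioned shift]
  guheye → guhiyi   [vowel merger]
  guhiyi → guiyi   [h-loss]
  guiyi (rule 5 does not apply)
  giving Kaneke guiyi.

guiyi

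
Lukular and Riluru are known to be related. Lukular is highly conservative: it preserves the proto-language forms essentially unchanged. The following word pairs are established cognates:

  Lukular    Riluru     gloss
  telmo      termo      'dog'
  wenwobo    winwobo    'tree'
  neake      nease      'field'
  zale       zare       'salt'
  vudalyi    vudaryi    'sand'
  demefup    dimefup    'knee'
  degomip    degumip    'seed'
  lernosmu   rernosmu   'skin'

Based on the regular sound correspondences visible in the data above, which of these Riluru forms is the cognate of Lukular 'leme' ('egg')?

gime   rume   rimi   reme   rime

lernosmu ~ rernosmu — Lukular l corresponds to Riluru r word-initially before a front vowel.
demefup ~ dimefup — Lukular e corresponds to Riluru i after a consonant, before a nasal.
Applying these to Lukular 'leme':
  leme → reme   (l→r word-initially before a front vowel)
  reme → rime   (e→i after a consonant, before a nasal)
So the Riluru cognate is 'rime'.

rime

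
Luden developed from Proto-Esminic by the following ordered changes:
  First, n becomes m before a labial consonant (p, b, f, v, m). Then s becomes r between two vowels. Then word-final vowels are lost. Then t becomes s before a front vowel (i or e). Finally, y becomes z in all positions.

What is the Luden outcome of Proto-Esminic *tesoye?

seroz

Luden: *tesoye
  tesoye (rule 1 does not apply)
  tesoye → teroye   [rhotacism]
  teroye → teroy   [apocope]
  teroy → seroy   [palatalisation]
  seroy → seroz   [unconditioned shift]
  giving Luden seroz.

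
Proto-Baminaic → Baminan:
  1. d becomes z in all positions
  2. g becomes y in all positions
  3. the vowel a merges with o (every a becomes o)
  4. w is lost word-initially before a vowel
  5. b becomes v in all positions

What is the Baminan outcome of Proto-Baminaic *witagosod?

Baminan: *witagosod > witagosoz > witayosoz > witoyosoz > itoyosoz  (by unconditioned shift, unconditioned shift, vowel merger, glide loss)

itoyosoz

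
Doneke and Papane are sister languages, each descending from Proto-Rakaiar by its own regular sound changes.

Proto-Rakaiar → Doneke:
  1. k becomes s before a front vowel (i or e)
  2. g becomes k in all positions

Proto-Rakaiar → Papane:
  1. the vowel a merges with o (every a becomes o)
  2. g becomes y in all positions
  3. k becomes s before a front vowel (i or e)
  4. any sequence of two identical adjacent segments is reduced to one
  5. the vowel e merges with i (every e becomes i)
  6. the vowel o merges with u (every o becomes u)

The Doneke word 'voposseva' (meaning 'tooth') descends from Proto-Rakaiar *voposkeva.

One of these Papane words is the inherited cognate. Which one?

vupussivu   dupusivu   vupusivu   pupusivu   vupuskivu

Papane: *voposkeva
  voposkeva → voposkevo   [vowel merger]
  voposkevo (rule 2 does not apply)
  voposkevo → vopossevo   [palatalisation]
  vopossevo → voposevo   [degemination]
  voposevo → voposivo   [vowel merger]
  voposivo → vupusivu   [vowel merger]
  giving Papane vupusivu.
Only 'vupusivu' matches the regular Papane development of *voposkeva.

vupusivu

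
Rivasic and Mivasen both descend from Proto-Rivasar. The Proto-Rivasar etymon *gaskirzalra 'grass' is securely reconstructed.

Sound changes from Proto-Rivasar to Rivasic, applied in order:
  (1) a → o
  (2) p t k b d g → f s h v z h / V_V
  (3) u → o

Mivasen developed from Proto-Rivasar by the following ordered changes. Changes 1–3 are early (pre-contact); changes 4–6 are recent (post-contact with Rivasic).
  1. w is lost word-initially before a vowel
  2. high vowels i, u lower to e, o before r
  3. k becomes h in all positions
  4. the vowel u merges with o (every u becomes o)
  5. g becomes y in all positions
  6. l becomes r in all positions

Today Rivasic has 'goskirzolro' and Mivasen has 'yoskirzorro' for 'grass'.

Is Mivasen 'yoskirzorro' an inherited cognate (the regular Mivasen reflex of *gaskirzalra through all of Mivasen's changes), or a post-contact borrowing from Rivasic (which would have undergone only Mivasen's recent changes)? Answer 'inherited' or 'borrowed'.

borrowed

If inherited, *gaskirzalra would pass through all of Mivasen's changes:
Mivasen: *gaskirzalra > gaskerzalra > gasherzalra > yasherzalra > yasherzarra  (by pre-rhotic lowering, unconditioned shift, unconditioned shift, unconditioned shift)
If borrowed from Rivasic 'goskirzolro' after the early changes, it would undergo only the recent ones:
  rule 4 (vowel merger): no change (goskirzolro)
  rule 5 (unconditioned shift): goskirzolro → yoskirzolro
  rule 6 (unconditioned shift): yoskirzolro → yoskirzorro
  ⇒ as a loan: yoskirzorro
Mivasen 'yoskirzorro' matches the loan outcome 'yoskirzorro', not the inherited 'yasherzarra' — it skipped the early Mivasen changes, so it was borrowed from Rivasic.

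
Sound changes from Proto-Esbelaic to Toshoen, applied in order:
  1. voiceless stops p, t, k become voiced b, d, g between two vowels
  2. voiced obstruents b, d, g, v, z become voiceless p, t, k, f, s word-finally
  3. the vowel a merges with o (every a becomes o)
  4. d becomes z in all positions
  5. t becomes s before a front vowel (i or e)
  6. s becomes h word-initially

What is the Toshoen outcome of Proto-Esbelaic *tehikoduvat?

hehigozuvot

Toshoen: *tehikoduvat
  tehikoduvat → tehigoduvat   [intervocalic voicing]
  tehigoduvat (rule 2 does not apply)
  tehigoduvat → tehigoduvot   [vowel merger]
  tehigoduvot → tehigozuvot   [unconditioned shift]
  tehigozuvot → sehigozuvot   [palatalisation]
  sehigozuvot → hehigozuvot   [debuccalisation]
  giving Toshoen hehigozuvot.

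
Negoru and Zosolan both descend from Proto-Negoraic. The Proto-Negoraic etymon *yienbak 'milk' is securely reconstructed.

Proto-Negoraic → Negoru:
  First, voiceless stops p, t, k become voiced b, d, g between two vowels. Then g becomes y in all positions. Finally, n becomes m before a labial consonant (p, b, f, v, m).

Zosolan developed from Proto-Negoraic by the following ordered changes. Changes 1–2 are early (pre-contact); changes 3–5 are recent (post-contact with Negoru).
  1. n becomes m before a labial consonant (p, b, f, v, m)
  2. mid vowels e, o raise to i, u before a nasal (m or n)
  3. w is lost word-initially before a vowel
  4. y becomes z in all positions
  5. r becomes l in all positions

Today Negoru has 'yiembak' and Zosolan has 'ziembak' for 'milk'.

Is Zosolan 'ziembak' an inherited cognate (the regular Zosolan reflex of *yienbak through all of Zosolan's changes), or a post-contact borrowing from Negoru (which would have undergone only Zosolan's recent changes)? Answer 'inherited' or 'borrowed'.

borrowed

If inherited, *yienbak would pass through all of Zosolan's changes:
Zosolan: *yienbak > yiembak > yiimbak > ziimbak  (by nasal place assimilation, pre-nasal raising, unconditioned shift)
If borrowed from Negoru 'yiembak' after the early changes, it would undergo only the recent ones:
  rule 3 (glide loss): no change (yiembak)
  rule 4 (unconditioned shift): yiembak → ziembak
  rule 5 (unconditioned shift): no change (ziembak)
  ⇒ as a loan: ziembak
Zosolan 'ziembak' matches the loan outcome 'ziembak', not the inherited 'ziimbak' — it skipped the early Zosolan changes, so it was borrowed from Negoru.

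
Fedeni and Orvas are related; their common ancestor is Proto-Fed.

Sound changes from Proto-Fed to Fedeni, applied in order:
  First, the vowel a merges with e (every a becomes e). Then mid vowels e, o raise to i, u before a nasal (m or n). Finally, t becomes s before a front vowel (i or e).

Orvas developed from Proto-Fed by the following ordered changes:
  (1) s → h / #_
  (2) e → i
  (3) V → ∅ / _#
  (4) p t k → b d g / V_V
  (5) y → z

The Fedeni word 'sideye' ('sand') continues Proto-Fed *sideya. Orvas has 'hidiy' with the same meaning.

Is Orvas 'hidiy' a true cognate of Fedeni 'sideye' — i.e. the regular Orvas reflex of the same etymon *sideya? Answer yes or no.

Derive the expected Orvas reflex of *sideya:
Orvas: start from *sideya.
  rule 1 (debuccalisation): sideya → hideya
  rule 2 (vowel merger): hideya → hidiya
  rule 3 (apocope): hidiya → hidiy
  rule 4: no change — hidiy
  rule 5 (unconditioned shift): hidiy → hidiz
  ⇒ Orvas hidiz
The regular Orvas reflex would be 'hidiz', but the attested form is 'hidiy'. The correspondence is irregular, so they are not cognates (the Orvas form has a different source).

no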